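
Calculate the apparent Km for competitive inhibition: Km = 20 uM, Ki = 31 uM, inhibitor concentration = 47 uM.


Km_app = Km * (1 + [I]/Ki)
Km_app = 20 * (1 + 47/31)
Km_app = 50.3226 uM

50.3226 uM


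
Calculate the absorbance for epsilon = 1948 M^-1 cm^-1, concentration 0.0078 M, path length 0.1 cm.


A = epsilon * c * l
A = 1948 * 0.0078 * 0.1
A = 1.5194

1.5194


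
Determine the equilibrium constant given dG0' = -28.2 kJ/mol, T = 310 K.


Keq = exp(-dG0 * 1000 / (R * T))
Keq = exp(-(-28.2) * 1000 / (8.314 * 310))
Keq = 56472.7412

56472.7412


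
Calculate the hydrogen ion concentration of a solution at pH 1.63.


[H+] = 10^(-pH)
[H+] = 10^(-1.63)
[H+] = 0.0234 M

0.0234 M


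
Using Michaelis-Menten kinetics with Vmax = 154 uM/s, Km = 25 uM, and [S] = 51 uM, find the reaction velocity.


v = Vmax * [S] / (Km + [S])
v = 154 * 51 / (25 + 51)
v = 103.3421 uM/s

103.3421 uM/s


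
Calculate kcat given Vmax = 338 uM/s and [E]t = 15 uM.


kcat = Vmax / [E]t
kcat = 338 / 15
kcat = 22.5333 s^-1

22.5333 s^-1


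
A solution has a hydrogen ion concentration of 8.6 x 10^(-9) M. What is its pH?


pH = -log10([H+])
pH = -log10(8.6 x 10^(-9))
pH = 8.0655

8.0655


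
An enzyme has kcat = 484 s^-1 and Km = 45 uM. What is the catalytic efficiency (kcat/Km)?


Catalytic efficiency = kcat / Km
= 484 / 45
= 10.7556 uM^-1*s^-1

10.7556 uM^-1*s^-1


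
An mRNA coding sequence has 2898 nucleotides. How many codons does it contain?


codons = nucleotides / 3
codons = 2898 / 3 = 966

966


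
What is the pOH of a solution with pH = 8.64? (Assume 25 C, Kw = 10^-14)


pOH = 14 - pH
pOH = 14 - 8.64
pOH = 5.36

5.36


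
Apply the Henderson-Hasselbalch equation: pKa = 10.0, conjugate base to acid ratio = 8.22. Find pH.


pH = pKa + log10([A-]/[HA])
pH = 10.0 + log10(8.22)
pH = 10.9149

10.9149


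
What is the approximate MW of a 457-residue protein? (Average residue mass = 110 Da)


MW = n_residues * 110 Da
MW = 457 * 110
MW = 50270 Da

50270 Da


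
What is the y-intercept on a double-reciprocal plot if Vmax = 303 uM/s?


y-intercept = 1/Vmax
= 1/303
= 0.0033 s/uM

0.0033 s/uM


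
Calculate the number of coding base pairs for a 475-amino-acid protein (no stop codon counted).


Each amino acid = 1 codon = 3 bp
bp = 475 * 3 = 1425 bp

1425 bp


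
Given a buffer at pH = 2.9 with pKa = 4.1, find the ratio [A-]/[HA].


[A-]/[HA] = 10^(pH - pKa)
= 10^(2.9 - 4.1)
= 0.0631

0.0631


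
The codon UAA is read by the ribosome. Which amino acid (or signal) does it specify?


Standard genetic code lookup.
Codon UAA -> Stop

Stop


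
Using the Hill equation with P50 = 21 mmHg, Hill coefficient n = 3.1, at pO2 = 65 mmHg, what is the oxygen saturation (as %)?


Y = pO2^n / (P50^n + pO2^n)
Y = 65^3.1 / (21^3.1 + 65^3.1)
Y = 97.08%

97.08%


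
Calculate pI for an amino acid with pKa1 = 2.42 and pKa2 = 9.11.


pI = (pKa1 + pKa2) / 2
pI = (2.42 + 9.11) / 2
pI = 5.765

5.765


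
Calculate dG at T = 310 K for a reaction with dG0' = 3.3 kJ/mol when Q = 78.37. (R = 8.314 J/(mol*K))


dG = dG0' + RT * ln(Q) / 1000
dG = 3.3 + 8.314 * 310 * ln(78.37) / 1000
dG = 14.5409 kJ/mol

14.5409 kJ/mol


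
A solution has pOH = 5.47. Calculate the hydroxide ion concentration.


[OH-] = 10^(-pOH)
[OH-] = 10^(-5.47)
[OH-] = 3.388e-06 M

3.388e-06 M


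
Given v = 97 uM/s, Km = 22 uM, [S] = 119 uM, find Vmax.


Vmax = v * (Km + [S]) / [S]
Vmax = 97 * (22 + 119) / 119
Vmax = 114.9328 uM/s

114.9328 uM/s


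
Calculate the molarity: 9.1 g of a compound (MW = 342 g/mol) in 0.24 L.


C = (mass / MW) / volume
C = (9.1 / 342) / 0.24
C = 0.1109 M

0.1109 M


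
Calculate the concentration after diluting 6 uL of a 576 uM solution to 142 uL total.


C2 = C1 * V1 / V2
C2 = 576 * 6 / 142
C2 = 24.338 uM

24.338 uM


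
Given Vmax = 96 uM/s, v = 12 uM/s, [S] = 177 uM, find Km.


Km = [S] * (Vmax - v) / v
Km = 177 * (96 - 12) / 12
Km = 1239.0 uM

1239.0 uM


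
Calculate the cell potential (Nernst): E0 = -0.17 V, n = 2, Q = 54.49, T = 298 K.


E = E0 - (RT/nF) * ln(Q)
E = -0.17 - (8.314 * 298 / (2 * 96485)) * ln(54.49)
E = -0.2213 V

-0.2213 V


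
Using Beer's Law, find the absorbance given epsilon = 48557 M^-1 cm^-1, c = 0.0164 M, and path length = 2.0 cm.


A = epsilon * c * l
A = 48557 * 0.0164 * 2.0
A = 1592.6696

1592.6696


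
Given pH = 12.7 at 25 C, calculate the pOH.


pOH = 14 - pH
pOH = 14 - 12.7
pOH = 1.3

1.3


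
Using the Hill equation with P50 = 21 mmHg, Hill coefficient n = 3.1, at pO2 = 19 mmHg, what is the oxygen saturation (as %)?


Y = pO2^n / (P50^n + pO2^n)
Y = 19^3.1 / (21^3.1 + 19^3.1)
Y = 42.31%

42.31%


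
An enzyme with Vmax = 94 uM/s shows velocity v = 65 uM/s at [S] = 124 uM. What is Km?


Km = [S] * (Vmax - v) / v
Km = 124 * (94 - 65) / 65
Km = 55.3231 uM

55.3231 uM


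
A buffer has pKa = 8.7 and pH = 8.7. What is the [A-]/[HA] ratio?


[A-]/[HA] = 10^(pH - pKa)
= 10^(8.7 - 8.7)
= 1.0

1.0


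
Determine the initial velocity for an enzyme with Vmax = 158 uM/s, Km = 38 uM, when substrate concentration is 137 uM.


v = Vmax * [S] / (Km + [S])
v = 158 * 137 / (38 + 137)
v = 123.6914 uM/s

123.6914 uM/s


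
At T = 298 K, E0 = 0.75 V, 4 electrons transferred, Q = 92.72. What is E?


E = E0 - (RT/nF) * ln(Q)
E = 0.75 - (8.314 * 298 / (4 * 96485)) * ln(92.72)
E = 0.7209 V

0.7209 V


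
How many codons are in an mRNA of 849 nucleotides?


codons = nucleotides / 3
codons = 849 / 3 = 283

283


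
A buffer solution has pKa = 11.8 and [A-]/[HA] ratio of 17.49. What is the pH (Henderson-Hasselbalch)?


pH = pKa + log10([A-]/[HA])
pH = 11.8 + log10(17.49)
pH = 13.0428

13.0428


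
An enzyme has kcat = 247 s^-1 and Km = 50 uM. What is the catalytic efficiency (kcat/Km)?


Catalytic efficiency = kcat / Km
= 247 / 50
= 4.94 uM^-1*s^-1

4.94 uM^-1*s^-1


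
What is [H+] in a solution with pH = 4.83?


[H+] = 10^(-pH)
[H+] = 10^(-4.83)
[H+] = 1.479e-05 M

1.479e-05 M


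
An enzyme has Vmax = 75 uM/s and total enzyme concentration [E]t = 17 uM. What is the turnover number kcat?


kcat = Vmax / [E]t
kcat = 75 / 17
kcat = 4.4118 s^-1

4.4118 s^-1


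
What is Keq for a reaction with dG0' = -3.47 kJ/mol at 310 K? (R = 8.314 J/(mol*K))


Keq = exp(-dG0 * 1000 / (R * T))
Keq = exp(-(-3.47) * 1000 / (8.314 * 310))
Keq = 3.8434

3.8434


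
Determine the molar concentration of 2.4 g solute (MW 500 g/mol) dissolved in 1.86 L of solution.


C = (mass / MW) / volume
C = (2.4 / 500) / 1.86
C = 0.0026 M

0.0026 M


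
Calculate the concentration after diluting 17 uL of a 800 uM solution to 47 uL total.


C2 = C1 * V1 / V2
C2 = 800 * 17 / 47
C2 = 289.3617 uM

289.3617 uM


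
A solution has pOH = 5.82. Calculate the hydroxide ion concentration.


[OH-] = 10^(-pOH)
[OH-] = 10^(-5.82)
[OH-] = 1.514e-06 M

1.514e-06 M


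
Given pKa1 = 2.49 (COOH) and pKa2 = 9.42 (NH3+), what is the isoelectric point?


pI = (pKa1 + pKa2) / 2
pI = (2.49 + 9.42) / 2
pI = 5.955

5.955


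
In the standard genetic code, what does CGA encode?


Standard genetic code lookup.
Codon CGA -> Arg

Arg


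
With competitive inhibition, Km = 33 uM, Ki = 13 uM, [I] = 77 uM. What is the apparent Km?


Km_app = Km * (1 + [I]/Ki)
Km_app = 33 * (1 + 77/13)
Km_app = 228.4615 uM

228.4615 uM


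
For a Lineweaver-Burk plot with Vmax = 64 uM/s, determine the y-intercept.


y-intercept = 1/Vmax
= 1/64
= 0.0156 s/uM

0.0156 s/uM


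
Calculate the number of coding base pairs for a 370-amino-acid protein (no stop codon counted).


Each amino acid = 1 codon = 3 bp
bp = 370 * 3 = 1110 bp

1110 bp


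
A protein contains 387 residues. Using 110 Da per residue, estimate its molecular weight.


MW = n_residues * 110 Da
MW = 387 * 110
MW = 42570 Da

42570 Da


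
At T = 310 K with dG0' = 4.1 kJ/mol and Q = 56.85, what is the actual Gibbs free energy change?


dG = dG0' + RT * ln(Q) / 1000
dG = 4.1 + 8.314 * 310 * ln(56.85) / 1000
dG = 14.5135 kJ/mol

14.5135 kJ/mol


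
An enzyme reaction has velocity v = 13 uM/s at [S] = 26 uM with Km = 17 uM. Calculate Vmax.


Vmax = v * (Km + [S]) / [S]
Vmax = 13 * (17 + 26) / 26
Vmax = 21.5 uM/s

21.5 uM/s


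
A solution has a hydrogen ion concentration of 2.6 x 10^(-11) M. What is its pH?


pH = -log10([H+])
pH = -log10(2.6 x 10^(-11))
pH = 10.585

10.585


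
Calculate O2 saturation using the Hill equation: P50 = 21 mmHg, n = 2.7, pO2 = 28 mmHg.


Y = pO2^n / (P50^n + pO2^n)
Y = 28^2.7 / (21^2.7 + 28^2.7)
Y = 68.5%

68.5%


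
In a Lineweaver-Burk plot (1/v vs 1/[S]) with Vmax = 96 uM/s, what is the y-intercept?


y-intercept = 1/Vmax
= 1/96
= 0.0104 s/uM

0.0104 s/uM


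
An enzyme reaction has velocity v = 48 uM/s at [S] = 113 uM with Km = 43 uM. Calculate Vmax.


Vmax = v * (Km + [S]) / [S]
Vmax = 48 * (43 + 113) / 113
Vmax = 66.2655 uM/s

66.2655 uM/s


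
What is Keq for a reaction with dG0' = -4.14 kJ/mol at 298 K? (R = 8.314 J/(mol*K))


Keq = exp(-dG0 * 1000 / (R * T))
Keq = exp(-(-4.14) * 1000 / (8.314 * 298))
Keq = 5.3174

5.3174


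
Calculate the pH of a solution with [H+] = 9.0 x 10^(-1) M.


pH = -log10([H+])
pH = -log10(9.0 x 10^(-1))
pH = 0.0458

0.0458


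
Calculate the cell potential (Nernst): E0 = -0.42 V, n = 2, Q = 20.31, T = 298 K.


E = E0 - (RT/nF) * ln(Q)
E = -0.42 - (8.314 * 298 / (2 * 96485)) * ln(20.31)
E = -0.4587 V

-0.4587 V


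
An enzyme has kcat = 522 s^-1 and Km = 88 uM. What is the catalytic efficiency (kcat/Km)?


Catalytic efficiency = kcat / Km
= 522 / 88
= 5.9318 uM^-1*s^-1

5.9318 uM^-1*s^-1


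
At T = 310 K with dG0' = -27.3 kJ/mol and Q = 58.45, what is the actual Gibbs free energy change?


dG = dG0' + RT * ln(Q) / 1000
dG = -27.3 + 8.314 * 310 * ln(58.45) / 1000
dG = -16.8149 kJ/mol

-16.8149 kJ/mol


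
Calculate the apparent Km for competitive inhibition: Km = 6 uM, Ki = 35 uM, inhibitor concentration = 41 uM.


Km_app = Km * (1 + [I]/Ki)
Km_app = 6 * (1 + 41/35)
Km_app = 13.0286 uM

13.0286 uM


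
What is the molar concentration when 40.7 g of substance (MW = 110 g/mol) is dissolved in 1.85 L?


C = (mass / MW) / volume
C = (40.7 / 110) / 1.85
C = 0.2 M

0.2 M


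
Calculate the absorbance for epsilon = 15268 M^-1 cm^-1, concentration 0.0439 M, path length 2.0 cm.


A = epsilon * c * l
A = 15268 * 0.0439 * 2.0
A = 1340.5304

1340.5304


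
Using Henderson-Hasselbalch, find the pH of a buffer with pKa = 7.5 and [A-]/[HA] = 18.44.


pH = pKa + log10([A-]/[HA])
pH = 7.5 + log10(18.44)
pH = 8.7658

8.7658


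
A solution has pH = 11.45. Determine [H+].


[H+] = 10^(-pH)
[H+] = 10^(-11.45)
[H+] = 3.548e-12 M

3.548e-12 M


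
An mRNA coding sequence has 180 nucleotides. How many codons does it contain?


codons = nucleotides / 3
codons = 180 / 3 = 60

60


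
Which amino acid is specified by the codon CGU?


Standard genetic code lookup.
Codon CGU -> Arg

Arg


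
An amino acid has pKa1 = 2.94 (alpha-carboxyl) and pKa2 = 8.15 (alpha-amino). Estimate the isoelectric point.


pI = (pKa1 + pKa2) / 2
pI = (2.94 + 8.15) / 2
pI = 5.545

5.545


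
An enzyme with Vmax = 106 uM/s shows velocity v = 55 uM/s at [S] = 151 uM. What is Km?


Km = [S] * (Vmax - v) / v
Km = 151 * (106 - 55) / 55
Km = 140.0182 uM

140.0182 uM


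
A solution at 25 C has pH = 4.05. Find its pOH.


pOH = 14 - pH
pOH = 14 - 4.05
pOH = 9.95

9.95


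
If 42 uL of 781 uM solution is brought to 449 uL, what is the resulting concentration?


C2 = C1 * V1 / V2
C2 = 781 * 42 / 449
C2 = 73.0557 uM

73.0557 uM


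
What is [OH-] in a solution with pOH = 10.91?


[OH-] = 10^(-pOH)
[OH-] = 10^(-10.91)
[OH-] = 1.230e-11 M

1.230e-11 M


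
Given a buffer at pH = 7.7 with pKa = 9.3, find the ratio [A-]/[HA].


[A-]/[HA] = 10^(pH - pKa)
= 10^(7.7 - 9.3)
= 0.0251

0.0251


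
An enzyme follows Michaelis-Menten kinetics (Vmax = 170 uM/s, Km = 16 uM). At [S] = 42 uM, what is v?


v = Vmax * [S] / (Km + [S])
v = 170 * 42 / (16 + 42)
v = 123.1034 uM/s

123.1034 uM/s


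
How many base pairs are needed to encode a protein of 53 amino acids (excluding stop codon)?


Each amino acid = 1 codon = 3 bp
bp = 53 * 3 = 159 bp

159 bp


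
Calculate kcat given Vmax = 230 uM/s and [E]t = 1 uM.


kcat = Vmax / [E]t
kcat = 230 / 1
kcat = 230.0 s^-1

230.0 s^-1


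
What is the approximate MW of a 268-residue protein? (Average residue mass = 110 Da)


MW = n_residues * 110 Da
MW = 268 * 110
MW = 29480 Da

29480 Da


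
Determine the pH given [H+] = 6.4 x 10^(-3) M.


pH = -log10([H+])
pH = -log10(6.4 x 10^(-3))
pH = 2.1938

2.1938


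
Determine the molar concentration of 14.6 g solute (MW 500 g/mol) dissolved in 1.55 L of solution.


C = (mass / MW) / volume
C = (14.6 / 500) / 1.55
C = 0.0188 M

0.0188 M


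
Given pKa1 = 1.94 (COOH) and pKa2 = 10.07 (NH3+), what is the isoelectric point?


pI = (pKa1 + pKa2) / 2
pI = (1.94 + 10.07) / 2
pI = 6.005

6.005


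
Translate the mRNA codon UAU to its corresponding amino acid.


Standard genetic code lookup.
Codon UAU -> Tyr

Tyr


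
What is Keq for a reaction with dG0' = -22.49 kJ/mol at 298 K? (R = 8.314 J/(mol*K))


Keq = exp(-dG0 * 1000 / (R * T))
Keq = exp(-(-22.49) * 1000 / (8.314 * 298))
Keq = 8755.4837

8755.4837


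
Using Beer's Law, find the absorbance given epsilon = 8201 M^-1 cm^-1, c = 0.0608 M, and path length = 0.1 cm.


A = epsilon * c * l
A = 8201 * 0.0608 * 0.1
A = 49.8621

49.8621


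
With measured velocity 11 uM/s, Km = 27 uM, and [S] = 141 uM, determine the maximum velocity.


Vmax = v * (Km + [S]) / [S]
Vmax = 11 * (27 + 141) / 141
Vmax = 13.1064 uM/s

13.1064 uM/s


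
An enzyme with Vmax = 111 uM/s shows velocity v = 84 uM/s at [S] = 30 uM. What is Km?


Km = [S] * (Vmax - v) / v
Km = 30 * (111 - 84) / 84
Km = 9.6429 uM

9.6429 uM


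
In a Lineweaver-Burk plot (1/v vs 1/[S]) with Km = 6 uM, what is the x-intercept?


x-intercept = -1/Km
= -1/6
= -0.1667 1/uM

-0.1667 1/uM


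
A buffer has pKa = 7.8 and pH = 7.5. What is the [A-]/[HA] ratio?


[A-]/[HA] = 10^(pH - pKa)
= 10^(7.5 - 7.8)
= 0.5012

0.5012


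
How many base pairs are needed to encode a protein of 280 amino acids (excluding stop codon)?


Each amino acid = 1 codon = 3 bp
bp = 280 * 3 = 840 bp

840 bp


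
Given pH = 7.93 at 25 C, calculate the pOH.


pOH = 14 - pH
pOH = 14 - 7.93
pOH = 6.07

6.07


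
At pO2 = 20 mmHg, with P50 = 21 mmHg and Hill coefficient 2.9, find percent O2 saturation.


Y = pO2^n / (P50^n + pO2^n)
Y = 20^2.9 / (21^2.9 + 20^2.9)
Y = 46.47%

46.47%


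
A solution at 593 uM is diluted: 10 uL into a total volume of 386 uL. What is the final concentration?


C2 = C1 * V1 / V2
C2 = 593 * 10 / 386
C2 = 15.3627 uM

15.3627 uM


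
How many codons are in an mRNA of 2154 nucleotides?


codons = nucleotides / 3
codons = 2154 / 3 = 718

718


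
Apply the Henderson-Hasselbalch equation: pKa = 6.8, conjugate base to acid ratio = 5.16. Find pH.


pH = pKa + log10([A-]/[HA])
pH = 6.8 + log10(5.16)
pH = 7.5126

7.5126


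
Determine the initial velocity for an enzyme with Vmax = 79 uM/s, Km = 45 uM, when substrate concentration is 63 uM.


v = Vmax * [S] / (Km + [S])
v = 79 * 63 / (45 + 63)
v = 46.0833 uM/s

46.0833 uM/s


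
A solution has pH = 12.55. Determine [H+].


[H+] = 10^(-pH)
[H+] = 10^(-12.55)
[H+] = 2.818e-13 M

2.818e-13 M


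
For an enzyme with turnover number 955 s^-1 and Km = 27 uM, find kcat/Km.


Catalytic efficiency = kcat / Km
= 955 / 27
= 35.3704 uM^-1*s^-1

35.3704 uM^-1*s^-1


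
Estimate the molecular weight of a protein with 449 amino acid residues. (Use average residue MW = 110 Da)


MW = n_residues * 110 Da
MW = 449 * 110
MW = 49390 Da

49390 Da


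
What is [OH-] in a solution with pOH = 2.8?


[OH-] = 10^(-pOH)
[OH-] = 10^(-2.8)
[OH-] = 0.0016 M

0.0016 M


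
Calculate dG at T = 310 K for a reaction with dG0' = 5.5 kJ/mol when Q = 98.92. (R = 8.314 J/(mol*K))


dG = dG0' + RT * ln(Q) / 1000
dG = 5.5 + 8.314 * 310 * ln(98.92) / 1000
dG = 17.3411 kJ/mol

17.3411 kJ/mol


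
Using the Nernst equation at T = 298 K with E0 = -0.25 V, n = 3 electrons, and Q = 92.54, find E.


E = E0 - (RT/nF) * ln(Q)
E = -0.25 - (8.314 * 298 / (3 * 96485)) * ln(92.54)
E = -0.2888 V

-0.2888 V


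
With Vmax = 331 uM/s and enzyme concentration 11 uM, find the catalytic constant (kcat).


kcat = Vmax / [E]t
kcat = 331 / 11
kcat = 30.0909 s^-1

30.0909 s^-1


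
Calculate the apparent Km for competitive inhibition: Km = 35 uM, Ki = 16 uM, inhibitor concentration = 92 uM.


Km_app = Km * (1 + [I]/Ki)
Km_app = 35 * (1 + 92/16)
Km_app = 236.25 uM

236.25 uM


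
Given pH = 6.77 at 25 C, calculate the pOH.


pOH = 14 - pH
pOH = 14 - 6.77
pOH = 7.23

7.23


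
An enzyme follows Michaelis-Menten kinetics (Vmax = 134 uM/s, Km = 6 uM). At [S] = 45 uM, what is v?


v = Vmax * [S] / (Km + [S])
v = 134 * 45 / (6 + 45)
v = 118.2353 uM/s

118.2353 uM/s


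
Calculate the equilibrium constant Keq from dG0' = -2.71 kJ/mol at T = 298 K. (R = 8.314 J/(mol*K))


Keq = exp(-dG0 * 1000 / (R * T))
Keq = exp(-(-2.71) * 1000 / (8.314 * 298))
Keq = 2.9856

2.9856


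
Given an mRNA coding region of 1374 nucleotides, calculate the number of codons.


codons = nucleotides / 3
codons = 1374 / 3 = 458

458


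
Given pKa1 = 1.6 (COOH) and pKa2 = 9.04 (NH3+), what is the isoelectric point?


pI = (pKa1 + pKa2) / 2
pI = (1.6 + 9.04) / 2
pI = 5.32

5.32


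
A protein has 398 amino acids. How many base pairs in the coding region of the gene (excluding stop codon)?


Each amino acid = 1 codon = 3 bp
bp = 398 * 3 = 1194 bp

1194 bp


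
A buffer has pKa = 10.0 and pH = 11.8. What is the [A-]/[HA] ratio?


[A-]/[HA] = 10^(pH - pKa)
= 10^(11.8 - 10.0)
= 63.0957

63.0957


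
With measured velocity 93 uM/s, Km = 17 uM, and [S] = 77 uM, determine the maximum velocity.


Vmax = v * (Km + [S]) / [S]
Vmax = 93 * (17 + 77) / 77
Vmax = 113.5325 uM/s

113.5325 uM/s


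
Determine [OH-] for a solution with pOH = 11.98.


[OH-] = 10^(-pOH)
[OH-] = 10^(-11.98)
[OH-] = 1.047e-12 M

1.047e-12 M


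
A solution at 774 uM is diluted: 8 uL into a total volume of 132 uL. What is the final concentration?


C2 = C1 * V1 / V2
C2 = 774 * 8 / 132
C2 = 46.9091 uM

46.9091 uM


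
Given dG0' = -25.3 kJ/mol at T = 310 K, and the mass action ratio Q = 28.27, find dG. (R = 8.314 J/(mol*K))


dG = dG0' + RT * ln(Q) / 1000
dG = -25.3 + 8.314 * 310 * ln(28.27) / 1000
dG = -16.687 kJ/mol

-16.687 kJ/mol


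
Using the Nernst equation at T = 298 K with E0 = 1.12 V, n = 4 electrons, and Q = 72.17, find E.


E = E0 - (RT/nF) * ln(Q)
E = 1.12 - (8.314 * 298 / (4 * 96485)) * ln(72.17)
E = 1.0925 V

1.0925 V


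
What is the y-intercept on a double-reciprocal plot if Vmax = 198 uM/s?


y-intercept = 1/Vmax
= 1/198
= 0.0051 s/uM

0.0051 s/uM


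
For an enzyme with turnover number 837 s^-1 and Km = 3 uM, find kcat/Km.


Catalytic efficiency = kcat / Km
= 837 / 3
= 279.0 uM^-1*s^-1

279.0 uM^-1*s^-1


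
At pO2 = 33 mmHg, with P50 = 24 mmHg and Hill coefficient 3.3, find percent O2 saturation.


Y = pO2^n / (P50^n + pO2^n)
Y = 33^3.3 / (24^3.3 + 33^3.3)
Y = 74.09%

74.09%


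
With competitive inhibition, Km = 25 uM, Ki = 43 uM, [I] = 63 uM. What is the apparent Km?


Km_app = Km * (1 + [I]/Ki)
Km_app = 25 * (1 + 63/43)
Km_app = 61.6279 uM

61.6279 uM


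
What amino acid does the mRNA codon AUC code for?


Standard genetic code lookup.
Codon AUC -> Ile

Ile


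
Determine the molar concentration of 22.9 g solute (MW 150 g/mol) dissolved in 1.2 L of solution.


C = (mass / MW) / volume
C = (22.9 / 150) / 1.2
C = 0.1272 M

0.1272 M


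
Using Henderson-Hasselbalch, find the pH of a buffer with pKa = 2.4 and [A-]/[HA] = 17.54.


pH = pKa + log10([A-]/[HA])
pH = 2.4 + log10(17.54)
pH = 3.644

3.644


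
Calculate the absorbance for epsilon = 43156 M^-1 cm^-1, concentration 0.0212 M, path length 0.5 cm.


A = epsilon * c * l
A = 43156 * 0.0212 * 0.5
A = 457.4536

457.4536


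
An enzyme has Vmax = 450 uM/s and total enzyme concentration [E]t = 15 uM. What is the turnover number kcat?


kcat = Vmax / [E]t
kcat = 450 / 15
kcat = 30.0 s^-1

30.0 s^-1


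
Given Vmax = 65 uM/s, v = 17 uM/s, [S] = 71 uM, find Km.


Km = [S] * (Vmax - v) / v
Km = 71 * (65 - 17) / 17
Km = 200.4706 uM

200.4706 uM


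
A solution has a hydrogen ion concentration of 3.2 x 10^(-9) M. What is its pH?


pH = -log10([H+])
pH = -log10(3.2 x 10^(-9))
pH = 8.4949

8.4949


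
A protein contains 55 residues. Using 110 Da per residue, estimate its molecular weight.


MW = n_residues * 110 Da
MW = 55 * 110
MW = 6050 Da

6050 Da


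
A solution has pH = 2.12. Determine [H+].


[H+] = 10^(-pH)
[H+] = 10^(-2.12)
[H+] = 0.0076 M

0.0076 M


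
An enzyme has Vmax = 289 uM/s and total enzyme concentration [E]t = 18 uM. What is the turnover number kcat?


kcat = Vmax / [E]t
kcat = 289 / 18
kcat = 16.0556 s^-1

16.0556 s^-1


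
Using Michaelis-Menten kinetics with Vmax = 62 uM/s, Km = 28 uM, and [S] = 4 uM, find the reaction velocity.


v = Vmax * [S] / (Km + [S])
v = 62 * 4 / (28 + 4)
v = 7.75 uM/s

7.75 uM/s


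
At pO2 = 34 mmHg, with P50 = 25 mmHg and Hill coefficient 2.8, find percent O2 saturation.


Y = pO2^n / (P50^n + pO2^n)
Y = 34^2.8 / (25^2.8 + 34^2.8)
Y = 70.29%

70.29%


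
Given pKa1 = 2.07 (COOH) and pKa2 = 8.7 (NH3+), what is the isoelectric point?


pI = (pKa1 + pKa2) / 2
pI = (2.07 + 8.7) / 2
pI = 5.385

5.385


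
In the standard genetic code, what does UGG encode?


Standard genetic code lookup.
Codon UGG -> Trp

Trp


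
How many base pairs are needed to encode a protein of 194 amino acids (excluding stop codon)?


Each amino acid = 1 codon = 3 bp
bp = 194 * 3 = 582 bp

582 bp


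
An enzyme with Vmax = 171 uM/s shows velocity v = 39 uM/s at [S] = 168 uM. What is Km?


Km = [S] * (Vmax - v) / v
Km = 168 * (171 - 39) / 39
Km = 568.6154 uM

568.6154 uM


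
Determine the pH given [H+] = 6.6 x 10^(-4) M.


pH = -log10([H+])
pH = -log10(6.6 x 10^(-4))
pH = 3.1805

3.1805


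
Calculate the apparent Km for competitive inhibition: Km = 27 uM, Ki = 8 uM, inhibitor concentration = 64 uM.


Km_app = Km * (1 + [I]/Ki)
Km_app = 27 * (1 + 64/8)
Km_app = 243.0 uM

243.0 uM


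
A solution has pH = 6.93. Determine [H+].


[H+] = 10^(-pH)
[H+] = 10^(-6.93)
[H+] = 1.175e-07 M

1.175e-07 M


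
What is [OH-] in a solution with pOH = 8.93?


[OH-] = 10^(-pOH)
[OH-] = 10^(-8.93)
[OH-] = 1.175e-09 M

1.175e-09 M


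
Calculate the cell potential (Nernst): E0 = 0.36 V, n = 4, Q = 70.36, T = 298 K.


E = E0 - (RT/nF) * ln(Q)
E = 0.36 - (8.314 * 298 / (4 * 96485)) * ln(70.36)
E = 0.3327 V

0.3327 V


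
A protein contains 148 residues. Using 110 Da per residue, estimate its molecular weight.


MW = n_residues * 110 Da
MW = 148 * 110
MW = 16280 Da

16280 Da


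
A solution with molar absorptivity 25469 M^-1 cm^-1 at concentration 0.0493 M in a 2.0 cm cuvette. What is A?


A = epsilon * c * l
A = 25469 * 0.0493 * 2.0
A = 2511.2434

2511.2434


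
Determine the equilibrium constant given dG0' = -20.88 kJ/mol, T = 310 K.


Keq = exp(-dG0 * 1000 / (R * T))
Keq = exp(-(-20.88) * 1000 / (8.314 * 310))
Keq = 3299.0038

3299.0038


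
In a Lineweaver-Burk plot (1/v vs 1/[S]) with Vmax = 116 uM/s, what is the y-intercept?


y-intercept = 1/Vmax
= 1/116
= 0.0086 s/uM

0.0086 s/uM


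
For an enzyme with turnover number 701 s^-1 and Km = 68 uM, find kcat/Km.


Catalytic efficiency = kcat / Km
= 701 / 68
= 10.3088 uM^-1*s^-1

10.3088 uM^-1*s^-1


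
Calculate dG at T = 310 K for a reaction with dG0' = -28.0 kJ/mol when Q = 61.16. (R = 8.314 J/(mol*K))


dG = dG0' + RT * ln(Q) / 1000
dG = -28.0 + 8.314 * 310 * ln(61.16) / 1000
dG = -17.3981 kJ/mol

-17.3981 kJ/mol


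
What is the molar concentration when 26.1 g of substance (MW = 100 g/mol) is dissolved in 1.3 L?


C = (mass / MW) / volume
C = (26.1 / 100) / 1.3
C = 0.2008 M

0.2008 M


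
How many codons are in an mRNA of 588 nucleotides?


codons = nucleotides / 3
codons = 588 / 3 = 196

196


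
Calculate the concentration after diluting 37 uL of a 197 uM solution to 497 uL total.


C2 = C1 * V1 / V2
C2 = 197 * 37 / 497
C2 = 14.666 uM

14.666 uM


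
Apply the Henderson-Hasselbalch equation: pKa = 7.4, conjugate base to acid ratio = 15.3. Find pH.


pH = pKa + log10([A-]/[HA])
pH = 7.4 + log10(15.3)
pH = 8.5847

8.5847


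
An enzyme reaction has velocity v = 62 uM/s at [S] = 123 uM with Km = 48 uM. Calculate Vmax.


Vmax = v * (Km + [S]) / [S]
Vmax = 62 * (48 + 123) / 123
Vmax = 86.1951 uM/s

86.1951 uM/s


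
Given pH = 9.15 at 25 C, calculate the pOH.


pOH = 14 - pH
pOH = 14 - 9.15
pOH = 4.85

4.85


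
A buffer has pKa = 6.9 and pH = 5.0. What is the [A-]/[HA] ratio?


[A-]/[HA] = 10^(pH - pKa)
= 10^(5.0 - 6.9)
= 0.0126

0.0126


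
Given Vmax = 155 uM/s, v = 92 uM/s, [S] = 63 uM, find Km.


Km = [S] * (Vmax - v) / v
Km = 63 * (155 - 92) / 92
Km = 43.1413 uM

43.1413 uM


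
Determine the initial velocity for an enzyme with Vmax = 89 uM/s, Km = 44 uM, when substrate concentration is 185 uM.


v = Vmax * [S] / (Km + [S])
v = 89 * 185 / (44 + 185)
v = 71.8996 uM/s

71.8996 uM/s


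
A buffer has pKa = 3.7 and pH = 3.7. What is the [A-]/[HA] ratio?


[A-]/[HA] = 10^(pH - pKa)
= 10^(3.7 - 3.7)
= 1.0

1.0


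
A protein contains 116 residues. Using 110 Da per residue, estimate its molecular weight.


MW = n_residues * 110 Da
MW = 116 * 110
MW = 12760 Da

12760 Da


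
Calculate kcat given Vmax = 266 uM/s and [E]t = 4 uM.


kcat = Vmax / [E]t
kcat = 266 / 4
kcat = 66.5 s^-1

66.5 s^-1


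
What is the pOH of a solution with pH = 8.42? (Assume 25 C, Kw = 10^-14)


pOH = 14 - pH
pOH = 14 - 8.42
pOH = 5.58

5.58


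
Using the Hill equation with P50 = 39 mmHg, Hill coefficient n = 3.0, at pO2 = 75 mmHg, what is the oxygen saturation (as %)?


Y = pO2^n / (P50^n + pO2^n)
Y = 75^3.0 / (39^3.0 + 75^3.0)
Y = 87.67%

87.67%


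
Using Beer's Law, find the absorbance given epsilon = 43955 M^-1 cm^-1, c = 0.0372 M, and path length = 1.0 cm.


A = epsilon * c * l
A = 43955 * 0.0372 * 1.0
A = 1635.126

1635.126


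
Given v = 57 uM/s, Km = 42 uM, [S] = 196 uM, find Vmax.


Vmax = v * (Km + [S]) / [S]
Vmax = 57 * (42 + 196) / 196
Vmax = 69.2143 uM/s

69.2143 uM/s


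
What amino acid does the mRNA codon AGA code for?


Standard genetic code lookup.
Codon AGA -> Arg

Arg


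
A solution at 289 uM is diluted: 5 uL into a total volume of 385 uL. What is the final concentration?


C2 = C1 * V1 / V2
C2 = 289 * 5 / 385
C2 = 3.7532 uM

3.7532 uM


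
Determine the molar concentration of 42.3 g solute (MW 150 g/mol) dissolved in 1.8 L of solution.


C = (mass / MW) / volume
C = (42.3 / 150) / 1.8
C = 0.1567 M

0.1567 M


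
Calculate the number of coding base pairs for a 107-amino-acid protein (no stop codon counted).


Each amino acid = 1 codon = 3 bp
bp = 107 * 3 = 321 bp

321 bp


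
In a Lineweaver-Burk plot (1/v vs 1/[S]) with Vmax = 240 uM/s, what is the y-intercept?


y-intercept = 1/Vmax
= 1/240
= 0.0042 s/uM

0.0042 s/uM


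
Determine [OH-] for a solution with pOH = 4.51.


[OH-] = 10^(-pOH)
[OH-] = 10^(-4.51)
[OH-] = 3.090e-05 M

3.090e-05 M


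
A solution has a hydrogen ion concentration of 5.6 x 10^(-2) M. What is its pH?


pH = -log10([H+])
pH = -log10(5.6 x 10^(-2))
pH = 1.2518

1.2518


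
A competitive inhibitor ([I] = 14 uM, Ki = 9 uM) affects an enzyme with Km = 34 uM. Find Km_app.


Km_app = Km * (1 + [I]/Ki)
Km_app = 34 * (1 + 14/9)
Km_app = 86.8889 uM

86.8889 uM


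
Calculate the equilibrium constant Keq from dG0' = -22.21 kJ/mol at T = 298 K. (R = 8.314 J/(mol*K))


Keq = exp(-dG0 * 1000 / (R * T))
Keq = exp(-(-22.21) * 1000 / (8.314 * 298))
Keq = 7819.8576

7819.8576


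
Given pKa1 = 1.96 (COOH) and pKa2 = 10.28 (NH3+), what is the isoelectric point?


pI = (pKa1 + pKa2) / 2
pI = (1.96 + 10.28) / 2
pI = 6.12

6.12


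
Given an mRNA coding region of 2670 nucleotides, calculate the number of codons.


codons = nucleotides / 3
codons = 2670 / 3 = 890

890


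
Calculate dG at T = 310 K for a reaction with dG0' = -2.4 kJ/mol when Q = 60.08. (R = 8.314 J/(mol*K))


dG = dG0' + RT * ln(Q) / 1000
dG = -2.4 + 8.314 * 310 * ln(60.08) / 1000
dG = 8.156 kJ/mol

8.156 kJ/mol


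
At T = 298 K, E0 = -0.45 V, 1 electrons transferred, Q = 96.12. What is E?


E = E0 - (RT/nF) * ln(Q)
E = -0.45 - (8.314 * 298 / (1 * 96485)) * ln(96.12)
E = -0.5672 V

-0.5672 V


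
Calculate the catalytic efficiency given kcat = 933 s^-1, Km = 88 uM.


Catalytic efficiency = kcat / Km
= 933 / 88
= 10.6023 uM^-1*s^-1

10.6023 uM^-1*s^-1


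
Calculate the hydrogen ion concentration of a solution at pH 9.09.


[H+] = 10^(-pH)
[H+] = 10^(-9.09)
[H+] = 8.128e-10 M

8.128e-10 M


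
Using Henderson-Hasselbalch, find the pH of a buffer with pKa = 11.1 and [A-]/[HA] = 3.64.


pH = pKa + log10([A-]/[HA])
pH = 11.1 + log10(3.64)
pH = 11.6611

11.6611


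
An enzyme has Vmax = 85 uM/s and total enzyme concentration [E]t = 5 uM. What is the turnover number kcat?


kcat = Vmax / [E]t
kcat = 85 / 5
kcat = 17.0 s^-1

17.0 s^-1


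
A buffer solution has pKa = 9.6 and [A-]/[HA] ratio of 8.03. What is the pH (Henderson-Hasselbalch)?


pH = pKa + log10([A-]/[HA])
pH = 9.6 + log10(8.03)
pH = 10.5047

10.5047


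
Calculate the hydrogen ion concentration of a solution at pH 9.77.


[H+] = 10^(-pH)
[H+] = 10^(-9.77)
[H+] = 1.698e-10 M

1.698e-10 M


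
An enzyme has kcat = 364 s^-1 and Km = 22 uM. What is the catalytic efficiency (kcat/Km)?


Catalytic efficiency = kcat / Km
= 364 / 22
= 16.5455 uM^-1*s^-1

16.5455 uM^-1*s^-1


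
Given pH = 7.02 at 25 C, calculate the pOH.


pOH = 14 - pH
pOH = 14 - 7.02
pOH = 6.98

6.98


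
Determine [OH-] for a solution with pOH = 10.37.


[OH-] = 10^(-pOH)
[OH-] = 10^(-10.37)
[OH-] = 4.266e-11 M

4.266e-11 M


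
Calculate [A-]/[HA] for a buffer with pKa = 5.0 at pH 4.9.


[A-]/[HA] = 10^(pH - pKa)
= 10^(4.9 - 5.0)
= 0.7943

0.7943


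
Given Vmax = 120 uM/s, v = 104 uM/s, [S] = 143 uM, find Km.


Km = [S] * (Vmax - v) / v
Km = 143 * (120 - 104) / 104
Km = 22.0 uM

22.0 uM


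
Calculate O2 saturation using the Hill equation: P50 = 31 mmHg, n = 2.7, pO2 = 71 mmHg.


Y = pO2^n / (P50^n + pO2^n)
Y = 71^2.7 / (31^2.7 + 71^2.7)
Y = 90.36%

90.36%


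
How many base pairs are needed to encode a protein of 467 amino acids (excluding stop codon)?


Each amino acid = 1 codon = 3 bp
bp = 467 * 3 = 1401 bp

1401 bp


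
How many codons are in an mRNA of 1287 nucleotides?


codons = nucleotides / 3
codons = 1287 / 3 = 429

429


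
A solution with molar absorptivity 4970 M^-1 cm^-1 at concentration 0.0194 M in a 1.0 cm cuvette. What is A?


A = epsilon * c * l
A = 4970 * 0.0194 * 1.0
A = 96.418

96.418


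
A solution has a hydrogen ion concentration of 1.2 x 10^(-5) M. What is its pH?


pH = -log10([H+])
pH = -log10(1.2 x 10^(-5))
pH = 4.9208

4.9208


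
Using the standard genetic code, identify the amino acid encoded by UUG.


Standard genetic code lookup.
Codon UUG -> Leu

Leu


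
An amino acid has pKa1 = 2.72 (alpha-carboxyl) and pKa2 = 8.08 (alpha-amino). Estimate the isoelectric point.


pI = (pKa1 + pKa2) / 2
pI = (2.72 + 8.08) / 2
pI = 5.4

5.4


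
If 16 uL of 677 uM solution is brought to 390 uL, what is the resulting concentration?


C2 = C1 * V1 / V2
C2 = 677 * 16 / 390
C2 = 27.7744 uM

27.7744 uM


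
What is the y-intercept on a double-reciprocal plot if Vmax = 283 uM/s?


y-intercept = 1/Vmax
= 1/283
= 0.0035 s/uM

0.0035 s/uM


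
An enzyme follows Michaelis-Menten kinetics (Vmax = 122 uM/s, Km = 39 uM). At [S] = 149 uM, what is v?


v = Vmax * [S] / (Km + [S])
v = 122 * 149 / (39 + 149)
v = 96.6915 uM/s

96.6915 uM/s


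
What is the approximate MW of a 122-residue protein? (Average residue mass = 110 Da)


MW = n_residues * 110 Da
MW = 122 * 110
MW = 13420 Da

13420 Da


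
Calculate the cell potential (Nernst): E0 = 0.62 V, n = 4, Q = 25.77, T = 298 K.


E = E0 - (RT/nF) * ln(Q)
E = 0.62 - (8.314 * 298 / (4 * 96485)) * ln(25.77)
E = 0.5991 V

0.5991 V


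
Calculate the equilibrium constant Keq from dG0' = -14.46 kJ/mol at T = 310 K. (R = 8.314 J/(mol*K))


Keq = exp(-dG0 * 1000 / (R * T))
Keq = exp(-(-14.46) * 1000 / (8.314 * 310))
Keq = 273.2632

273.2632


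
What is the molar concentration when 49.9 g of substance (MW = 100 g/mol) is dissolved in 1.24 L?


C = (mass / MW) / volume
C = (49.9 / 100) / 1.24
C = 0.4024 M

0.4024 M


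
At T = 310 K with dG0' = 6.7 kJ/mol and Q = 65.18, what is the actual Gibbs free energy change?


dG = dG0' + RT * ln(Q) / 1000
dG = 6.7 + 8.314 * 310 * ln(65.18) / 1000
dG = 17.4659 kJ/mol

17.4659 kJ/mol


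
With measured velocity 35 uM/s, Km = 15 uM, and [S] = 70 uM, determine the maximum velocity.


Vmax = v * (Km + [S]) / [S]
Vmax = 35 * (15 + 70) / 70
Vmax = 42.5 uM/s

42.5 uM/s


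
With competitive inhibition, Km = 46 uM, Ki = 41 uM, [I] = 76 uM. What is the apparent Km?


Km_app = Km * (1 + [I]/Ki)
Km_app = 46 * (1 + 76/41)
Km_app = 131.2683 uM

131.2683 uM


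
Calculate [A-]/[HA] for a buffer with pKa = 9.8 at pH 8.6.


[A-]/[HA] = 10^(pH - pKa)
= 10^(8.6 - 9.8)
= 0.0631

0.0631


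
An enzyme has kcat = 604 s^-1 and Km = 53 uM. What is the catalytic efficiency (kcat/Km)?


Catalytic efficiency = kcat / Km
= 604 / 53
= 11.3962 uM^-1*s^-1

11.3962 uM^-1*s^-1


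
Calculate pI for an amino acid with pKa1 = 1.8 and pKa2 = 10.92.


pI = (pKa1 + pKa2) / 2
pI = (1.8 + 10.92) / 2
pI = 6.36

6.36


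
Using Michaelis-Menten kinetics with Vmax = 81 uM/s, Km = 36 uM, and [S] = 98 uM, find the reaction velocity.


v = Vmax * [S] / (Km + [S])
v = 81 * 98 / (36 + 98)
v = 59.2388 uM/s

59.2388 uM/s


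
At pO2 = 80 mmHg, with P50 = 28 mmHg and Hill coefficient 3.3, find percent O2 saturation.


Y = pO2^n / (P50^n + pO2^n)
Y = 80^3.3 / (28^3.3 + 80^3.3)
Y = 96.97%

96.97%


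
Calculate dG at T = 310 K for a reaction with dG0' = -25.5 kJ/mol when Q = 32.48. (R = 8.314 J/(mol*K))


dG = dG0' + RT * ln(Q) / 1000
dG = -25.5 + 8.314 * 310 * ln(32.48) / 1000
dG = -16.5292 kJ/mol

-16.5292 kJ/mol


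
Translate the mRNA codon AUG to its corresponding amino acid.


Standard genetic code lookup.
Codon AUG -> Met (start)

Met (start)


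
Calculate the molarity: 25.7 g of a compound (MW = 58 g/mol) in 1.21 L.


C = (mass / MW) / volume
C = (25.7 / 58) / 1.21
C = 0.3662 M

0.3662 M


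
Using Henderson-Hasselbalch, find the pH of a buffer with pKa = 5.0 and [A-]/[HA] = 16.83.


pH = pKa + log10([A-]/[HA])
pH = 5.0 + log10(16.83)
pH = 6.2261

6.2261


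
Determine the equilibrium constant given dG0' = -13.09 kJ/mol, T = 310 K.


Keq = exp(-dG0 * 1000 / (R * T))
Keq = exp(-(-13.09) * 1000 / (8.314 * 310))
Keq = 160.5941

160.5941


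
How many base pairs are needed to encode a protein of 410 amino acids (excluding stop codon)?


Each amino acid = 1 codon = 3 bp
bp = 410 * 3 = 1230 bp

1230 bp


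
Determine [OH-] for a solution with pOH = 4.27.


[OH-] = 10^(-pOH)
[OH-] = 10^(-4.27)
[OH-] = 5.370e-05 M

5.370e-05 M


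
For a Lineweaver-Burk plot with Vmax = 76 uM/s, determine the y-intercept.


y-intercept = 1/Vmax
= 1/76
= 0.0132 s/uM

0.0132 s/uM


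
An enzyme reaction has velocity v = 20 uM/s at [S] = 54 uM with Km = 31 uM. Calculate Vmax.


Vmax = v * (Km + [S]) / [S]
Vmax = 20 * (31 + 54) / 54
Vmax = 31.4815 uM/s

31.4815 uM/s


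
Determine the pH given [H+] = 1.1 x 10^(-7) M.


pH = -log10([H+])
pH = -log10(1.1 x 10^(-7))
pH = 6.9586

6.9586


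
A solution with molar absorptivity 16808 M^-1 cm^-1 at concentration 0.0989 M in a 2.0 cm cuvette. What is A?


A = epsilon * c * l
A = 16808 * 0.0989 * 2.0
A = 3324.6224

3324.6224


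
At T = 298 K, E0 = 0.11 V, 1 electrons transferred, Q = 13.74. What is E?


E = E0 - (RT/nF) * ln(Q)
E = 0.11 - (8.314 * 298 / (1 * 96485)) * ln(13.74)
E = 0.0427 V

0.0427 V


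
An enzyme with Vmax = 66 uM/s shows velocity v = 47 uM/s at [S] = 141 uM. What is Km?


Km = [S] * (Vmax - v) / v
Km = 141 * (66 - 47) / 47
Km = 57.0 uM

57.0 uM


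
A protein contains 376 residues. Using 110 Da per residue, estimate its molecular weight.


MW = n_residues * 110 Da
MW = 376 * 110
MW = 41360 Da

41360 Da


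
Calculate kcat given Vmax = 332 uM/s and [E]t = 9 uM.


kcat = Vmax / [E]t
kcat = 332 / 9
kcat = 36.8889 s^-1

36.8889 s^-1


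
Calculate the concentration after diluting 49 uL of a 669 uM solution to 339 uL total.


C2 = C1 * V1 / V2
C2 = 669 * 49 / 339
C2 = 96.6991 uM

96.6991 uM


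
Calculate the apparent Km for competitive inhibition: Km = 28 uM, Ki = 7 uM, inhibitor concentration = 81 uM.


Km_app = Km * (1 + [I]/Ki)
Km_app = 28 * (1 + 81/7)
Km_app = 352.0 uM

352.0 uM


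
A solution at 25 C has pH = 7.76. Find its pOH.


pOH = 14 - pH
pOH = 14 - 7.76
pOH = 6.24

6.24


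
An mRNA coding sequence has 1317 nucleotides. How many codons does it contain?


codons = nucleotides / 3
codons = 1317 / 3 = 439

439


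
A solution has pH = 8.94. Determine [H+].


[H+] = 10^(-pH)
[H+] = 10^(-8.94)
[H+] = 1.148e-09 M

1.148e-09 M


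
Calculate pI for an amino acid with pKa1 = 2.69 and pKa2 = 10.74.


pI = (pKa1 + pKa2) / 2
pI = (2.69 + 10.74) / 2
pI = 6.715

6.715


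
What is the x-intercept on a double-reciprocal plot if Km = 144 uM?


x-intercept = -1/Km
= -1/144
= -0.0069 1/uM

-0.0069 1/uM


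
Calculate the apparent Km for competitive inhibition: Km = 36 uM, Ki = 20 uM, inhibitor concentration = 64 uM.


Km_app = Km * (1 + [I]/Ki)
Km_app = 36 * (1 + 64/20)
Km_app = 151.2 uM

151.2 uM


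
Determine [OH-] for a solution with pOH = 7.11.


[OH-] = 10^(-pOH)
[OH-] = 10^(-7.11)
[OH-] = 7.762e-08 M

7.762e-08 M


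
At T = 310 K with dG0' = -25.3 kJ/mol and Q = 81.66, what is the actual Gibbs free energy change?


dG = dG0' + RT * ln(Q) / 1000
dG = -25.3 + 8.314 * 310 * ln(81.66) / 1000
dG = -13.9531 kJ/mol

-13.9531 kJ/mol


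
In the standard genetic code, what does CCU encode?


Standard genetic code lookup.
Codon CCU -> Pro

Pro


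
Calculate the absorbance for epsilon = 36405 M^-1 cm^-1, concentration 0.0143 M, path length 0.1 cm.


A = epsilon * c * l
A = 36405 * 0.0143 * 0.1
A = 52.0592

52.0592


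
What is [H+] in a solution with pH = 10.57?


[H+] = 10^(-pH)
[H+] = 10^(-10.57)
[H+] = 2.692e-11 M

2.692e-11 M


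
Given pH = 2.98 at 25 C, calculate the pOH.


pOH = 14 - pH
pOH = 14 - 2.98
pOH = 11.02

11.02


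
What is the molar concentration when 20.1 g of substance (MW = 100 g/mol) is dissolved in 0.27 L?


C = (mass / MW) / volume
C = (20.1 / 100) / 0.27
C = 0.7444 M

0.7444 M


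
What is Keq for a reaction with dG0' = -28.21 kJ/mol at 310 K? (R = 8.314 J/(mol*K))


Keq = exp(-dG0 * 1000 / (R * T))
Keq = exp(-(-28.21) * 1000 / (8.314 * 310))
Keq = 56692.2793

56692.2793
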